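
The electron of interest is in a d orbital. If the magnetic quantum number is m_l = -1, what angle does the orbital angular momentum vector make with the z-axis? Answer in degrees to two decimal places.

A d state has l = 2.
|L| = √(l(l+1)) ℏ = √6 ℏ.
L_z = m_l ℏ = −1ℏ.
cos θ = L_z/|L| = -1/√6, so θ ≈ 114.09°.

θ ≈ 114.09°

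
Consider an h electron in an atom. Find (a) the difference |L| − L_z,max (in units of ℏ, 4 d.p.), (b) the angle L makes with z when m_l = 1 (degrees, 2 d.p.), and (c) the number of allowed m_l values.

|L|−L_z,max ≈ 0.4772ℏ; θ(m_l=1) ≈ 79.48°; 11 values

The letter h corresponds to l = 5.
|L| − L_z,max = (√30 − 5)ℏ ≈ 0.4772ℏ.
For m_l = 1: cos θ = 1/√30, θ ≈ 79.48°.
There are 2l+1 = 11 values of m_l.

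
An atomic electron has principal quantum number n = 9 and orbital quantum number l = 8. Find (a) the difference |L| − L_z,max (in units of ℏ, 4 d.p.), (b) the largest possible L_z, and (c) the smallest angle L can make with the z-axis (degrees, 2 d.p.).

|L|−L_z,max ≈ 0.4853ℏ; L_z,max = 8ℏ; θ_min ≈ 19.47°

|L| − L_z,max = (6√2 − 8)ℏ ≈ 0.4853ℏ.
L_z,max = lℏ = 8ℏ.
cos θ_min = 8/√72, so θ_min ≈ 19.47°.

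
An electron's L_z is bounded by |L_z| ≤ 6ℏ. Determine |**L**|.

Since max m_l = l, l = 6.
Then |L| = ℏ√(6·7) = √42 ℏ.

|L| = √42 ℏ ≈ 6.481ℏ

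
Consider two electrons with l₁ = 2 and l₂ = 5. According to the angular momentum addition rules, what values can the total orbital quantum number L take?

L = 3, 4, 5, 6, 7

Angular momentum addition gives L = |l₁ − l₂|, …, l₁ + l₂.
Allowed values: L = 3, 4, 5, 6, 7.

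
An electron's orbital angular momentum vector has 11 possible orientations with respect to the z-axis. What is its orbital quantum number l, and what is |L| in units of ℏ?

l = 5, |L| = √30 ℏ ≈ 5.477ℏ

Since there are 2l+1 = 11 values of m_l, l = 5.
Then |L| = √(l(l+1)) ℏ = √30 ℏ.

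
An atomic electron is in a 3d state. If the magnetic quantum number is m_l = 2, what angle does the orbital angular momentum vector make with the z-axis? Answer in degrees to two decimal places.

3d means n = 3, l = 2.
|L|² = l(l+1)ℏ² = 6ℏ², so |L| = √6 ℏ.
L_z = m_l ℏ = 2ℏ.
cos θ = L_z/|L| = 2/√6, so θ ≈ 35.26°.

θ ≈ 35.26°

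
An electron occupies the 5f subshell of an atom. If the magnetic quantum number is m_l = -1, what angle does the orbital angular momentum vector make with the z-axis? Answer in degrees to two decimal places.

θ ≈ 106.78°

For 5f, l = 3.
|L|² = l(l+1)ℏ² = 12ℏ², so |L| = 2√3 ℏ.
L_z = m_l ℏ = −1ℏ.
cos θ = L_z/|L| = -1/√12, so θ ≈ 106.78°.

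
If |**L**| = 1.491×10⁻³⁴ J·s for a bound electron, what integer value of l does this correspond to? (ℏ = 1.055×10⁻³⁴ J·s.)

l = 1

In units of ℏ, |L| ≈ 1.413.
Set l(l+1) = 2.00; the integer solution is l = 1.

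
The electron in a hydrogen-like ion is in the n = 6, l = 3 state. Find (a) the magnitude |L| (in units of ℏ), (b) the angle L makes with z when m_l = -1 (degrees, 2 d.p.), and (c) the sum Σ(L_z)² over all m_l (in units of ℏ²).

|L| = 2√3 ℏ ≈ 3.464ℏ; θ(m_l=-1) ≈ 106.78°; Σ(L_z)² = 28 ℏ²

|L| = ℏ√(3·4) = 2√3 ℏ ≈ 3.464ℏ.
For m_l = -1: cos θ = -1/√12, θ ≈ 106.78°.
Σ m_l² = 28, so Σ(L_z)² = 28 ℏ².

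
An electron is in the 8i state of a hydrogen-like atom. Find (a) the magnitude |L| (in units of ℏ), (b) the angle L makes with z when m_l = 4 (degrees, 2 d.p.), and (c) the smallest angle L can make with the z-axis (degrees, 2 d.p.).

The 8i subshell has l = 6.
|L| = ℏ√(6·7) = √42 ℏ ≈ 6.481ℏ.
For m_l = 4: cos θ = 4/√42, θ ≈ 51.89°.
cos θ_min = 6/√42, so θ_min ≈ 22.21°.

|L| = √42 ℏ ≈ 6.481ℏ; θ(m_l=4) ≈ 51.89°; θ_min ≈ 22.21°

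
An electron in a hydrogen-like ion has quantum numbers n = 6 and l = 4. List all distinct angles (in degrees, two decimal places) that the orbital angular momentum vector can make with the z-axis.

θ ∈ {26.57°, 47.87°, 63.43°, 77.08°, 90.00°, 102.92°, 116.57°, 132.13°, 153.43°}

|L| = √(l(l+1)) ℏ = 2√5 ℏ.
cos θ = m_l/√20 for each m_l ∈ {-4, -3, -2, -1, 0, 1, 2, 3, 4}.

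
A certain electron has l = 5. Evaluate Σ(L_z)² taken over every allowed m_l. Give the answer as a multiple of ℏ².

m_l runs from −5 to 5, i.e. {-5, -4, -3, -2, -1, 0, 1, 2, 3, 4, 5}.
Σ m_l² = l(l+1)(2l+1)/3 = 5·6·11/3 = 110.

Σ(L_z)² = 110 ℏ²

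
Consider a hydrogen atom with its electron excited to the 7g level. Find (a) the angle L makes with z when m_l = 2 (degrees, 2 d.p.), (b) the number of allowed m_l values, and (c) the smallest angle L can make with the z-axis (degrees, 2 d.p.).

The 7g level has l = 4.
For m_l = 2: cos θ = 2/√20, θ ≈ 63.43°.
There are 2l+1 = 9 values of m_l.
cos θ_min = 4/√20, so θ_min ≈ 26.57°.

θ(m_l=2) ≈ 63.43°; 9 values; θ_min ≈ 26.57°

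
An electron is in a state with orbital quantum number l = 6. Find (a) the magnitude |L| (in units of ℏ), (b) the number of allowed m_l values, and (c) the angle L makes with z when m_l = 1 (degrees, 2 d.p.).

|L| = √42 ℏ ≈ 6.481ℏ; 13 values; θ(m_l=1) ≈ 81.12°

|L| = ℏ√(6·7) = √42 ℏ ≈ 6.481ℏ.
There are 2l+1 = 13 values of m_l.
For m_l = 1: cos θ = 1/√42, θ ≈ 81.12°.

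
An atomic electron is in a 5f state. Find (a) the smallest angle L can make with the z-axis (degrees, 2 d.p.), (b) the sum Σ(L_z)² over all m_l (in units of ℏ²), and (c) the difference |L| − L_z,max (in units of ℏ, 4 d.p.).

For 5f, l = 3.
cos θ_min = 3/√12, so θ_min ≈ 30.00°.
Σ m_l² = 28, so Σ(L_z)² = 28 ℏ².
|L| − L_z,max = (2√3 − 3)ℏ ≈ 0.4641ℏ.

θ_min ≈ 30.00°; Σ(L_z)² = 28 ℏ²; |L|−L_z,max ≈ 0.4641ℏ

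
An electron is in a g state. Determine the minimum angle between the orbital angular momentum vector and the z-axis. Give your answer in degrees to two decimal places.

G corresponds to l = 4.
|L| = ℏ√(l(l+1)) = 2√5 ℏ.
The smallest angle corresponds to the largest L_z, i.e. m_l = l = 4, giving L_z = 4ℏ.
cos θ_min = 4/√20, so θ_min ≈ 26.57°.

θ_min ≈ 26.57°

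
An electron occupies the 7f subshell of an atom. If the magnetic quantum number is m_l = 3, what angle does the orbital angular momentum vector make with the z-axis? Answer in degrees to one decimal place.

θ ≈ 30.0°

7f means n = 7, l = 3.
|L|² = l(l+1)ℏ² = 12ℏ², so |L| = 2√3 ℏ.
L_z = m_l ℏ = 3ℏ.
cos θ = L_z/|L| = 3/√12, so θ ≈ 30.0°.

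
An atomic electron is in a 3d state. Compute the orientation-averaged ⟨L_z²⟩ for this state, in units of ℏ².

The 3d subshell has l = 2.
The allowed m_l values are -2, -1, 0, 1, 2.
⟨L_z²⟩ = ℏ²·(Σ m_l²)/(2l+1) = ℏ²·10/5 = 2ℏ².

⟨L_z²⟩ = 2 ℏ²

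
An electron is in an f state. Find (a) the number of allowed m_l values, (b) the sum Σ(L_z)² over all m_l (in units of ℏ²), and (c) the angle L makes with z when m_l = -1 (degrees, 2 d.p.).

The letter f corresponds to l = 3.
There are 2l+1 = 7 values of m_l.
Σ m_l² = 28, so Σ(L_z)² = 28 ℏ².
For m_l = -1: cos θ = -1/√12, θ ≈ 106.78°.

7 values; Σ(L_z)² = 28 ℏ²; θ(m_l=-1) ≈ 106.78°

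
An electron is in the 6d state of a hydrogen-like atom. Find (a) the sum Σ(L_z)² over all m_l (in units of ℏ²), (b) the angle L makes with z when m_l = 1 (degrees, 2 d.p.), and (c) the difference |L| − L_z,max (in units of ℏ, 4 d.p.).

Σ(L_z)² = 10 ℏ²; θ(m_l=1) ≈ 65.91°; |L|−L_z,max ≈ 0.4495ℏ

The 6d subshell has l = 2.
Σ m_l² = 10, so Σ(L_z)² = 10 ℏ².
For m_l = 1: cos θ = 1/√6, θ ≈ 65.91°.
|L| − L_z,max = (√6 − 2)ℏ ≈ 0.4495ℏ.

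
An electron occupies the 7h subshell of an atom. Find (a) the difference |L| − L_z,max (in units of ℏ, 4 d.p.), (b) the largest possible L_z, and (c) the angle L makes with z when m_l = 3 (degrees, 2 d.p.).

For 7h, l = 5.
|L| − L_z,max = (√30 − 5)ℏ ≈ 0.4772ℏ.
L_z,max = lℏ = 5ℏ.
For m_l = 3: cos θ = 3/√30, θ ≈ 56.79°.

|L|−L_z,max ≈ 0.4772ℏ; L_z,max = 5ℏ; θ(m_l=3) ≈ 56.79°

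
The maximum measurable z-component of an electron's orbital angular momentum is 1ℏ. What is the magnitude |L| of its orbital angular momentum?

L_z,max = lℏ, so l = 1.
Then |L| = ℏ√(1·2) = √2 ℏ.

|L| = √2 ℏ ≈ 1.414ℏ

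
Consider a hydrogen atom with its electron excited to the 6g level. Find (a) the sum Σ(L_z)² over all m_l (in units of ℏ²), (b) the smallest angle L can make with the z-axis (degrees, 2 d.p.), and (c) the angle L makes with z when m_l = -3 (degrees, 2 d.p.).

The 6g level has l = 4.
Σ m_l² = 60, so Σ(L_z)² = 60 ℏ².
cos θ_min = 4/√20, so θ_min ≈ 26.57°.
For m_l = -3: cos θ = -3/√20, θ ≈ 132.13°.

Σ(L_z)² = 60 ℏ²; θ_min ≈ 26.57°; θ(m_l=-3) ≈ 132.13°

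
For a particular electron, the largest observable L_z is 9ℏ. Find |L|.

|L| = 3√10 ℏ ≈ 9.487ℏ

Since max m_l = l, l = 9.
|L| = ℏ√(l(l+1)) = 3√10 ℏ.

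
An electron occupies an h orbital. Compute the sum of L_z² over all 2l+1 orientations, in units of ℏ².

For an h orbital, l = 5.
The allowed m_l values are -5, -4, -3, -2, -1, 0, 1, 2, 3, 4, 5.
Σ m_l² = l(l+1)(2l+1)/3 = 5·6·11/3 = 110.

Σ(L_z)² = 110 ℏ²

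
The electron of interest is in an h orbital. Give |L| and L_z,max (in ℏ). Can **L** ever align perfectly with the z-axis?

No: L_z,max = 5ℏ < |L| = √30 ℏ ≈ 5.477ℏ

The letter h corresponds to l = 5.
|L| = √30 ℏ ≈ 5.4772ℏ, while L_z,max = lℏ = 5ℏ.
Since |L| > L_z,max, the vector can never point exactly along z; the closest it comes is θ_min = arccos(5/√30) ≈ 24.1°.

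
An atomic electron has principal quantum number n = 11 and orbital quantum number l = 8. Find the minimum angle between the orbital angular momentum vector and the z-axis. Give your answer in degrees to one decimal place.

|L| = ℏ√(l(l+1)) = 6√2 ℏ.
The smallest angle corresponds to the largest L_z, i.e. m_l = l = 8, giving L_z = 8ℏ.
cos θ_min = 8/√72, so θ_min ≈ 19.5°.

θ_min ≈ 19.5°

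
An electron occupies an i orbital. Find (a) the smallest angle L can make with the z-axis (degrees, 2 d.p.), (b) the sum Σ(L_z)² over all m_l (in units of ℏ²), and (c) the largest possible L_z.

For an i orbital, l = 6.
cos θ_min = 6/√42, so θ_min ≈ 22.21°.
Σ m_l² = 182, so Σ(L_z)² = 182 ℏ².
L_z,max = lℏ = 6ℏ.

θ_min ≈ 22.21°; Σ(L_z)² = 182 ℏ²; L_z,max = 6ℏ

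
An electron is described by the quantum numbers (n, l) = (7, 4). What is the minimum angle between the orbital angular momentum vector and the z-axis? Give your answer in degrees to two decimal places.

|L|² = l(l+1)ℏ² = 20ℏ², so |L| = 2√5 ℏ.
The smallest angle corresponds to the largest L_z, i.e. m_l = l = 4, giving L_z = 4ℏ.
cos θ_min = 4/√20, so θ_min ≈ 26.57°.

θ_min ≈ 26.57°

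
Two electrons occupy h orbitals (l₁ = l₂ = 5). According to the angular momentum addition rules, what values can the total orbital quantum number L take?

L = 0, 1, 2, 3, 4, 5, 6, 7, 8, 9, 10

L runs from |5 − 5| = 0 to 5 + 5 = 10.
Allowed values: L = 0, 1, 2, 3, 4, 5, 6, 7, 8, 9, 10.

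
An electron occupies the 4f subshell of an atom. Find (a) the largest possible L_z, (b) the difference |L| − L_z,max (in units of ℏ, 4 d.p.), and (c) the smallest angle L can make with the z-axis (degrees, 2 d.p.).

The 4f subshell has l = 3.
L_z,max = lℏ = 3ℏ.
|L| − L_z,max = (2√3 − 3)ℏ ≈ 0.4641ℏ.
cos θ_min = 3/√12, so θ_min ≈ 30.00°.

L_z,max = 3ℏ; |L|−L_z,max ≈ 0.4641ℏ; θ_min ≈ 30.00°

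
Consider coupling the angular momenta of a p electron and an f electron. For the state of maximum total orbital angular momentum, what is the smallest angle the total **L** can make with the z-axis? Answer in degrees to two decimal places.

θ_min ≈ 26.57°

By the triangle rule, |l₁ − l₂| ≤ L ≤ l₁ + l₂.
L ∈ {2, 3, 4}.
The maximum is L = 4, with |L_tot| = ℏ√(4·5) = 2√5 ℏ.
The minimum angle with z is arccos(4/√20) ≈ 26.57°.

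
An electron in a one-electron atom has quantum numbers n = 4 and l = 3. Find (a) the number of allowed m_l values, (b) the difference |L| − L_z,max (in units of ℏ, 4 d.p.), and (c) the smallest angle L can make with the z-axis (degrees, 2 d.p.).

7 values; |L|−L_z,max ≈ 0.4641ℏ; θ_min ≈ 30.00°

There are 2l+1 = 7 values of m_l.
|L| − L_z,max = (2√3 − 3)ℏ ≈ 0.4641ℏ.
cos θ_min = 3/√12, so θ_min ≈ 30.00°.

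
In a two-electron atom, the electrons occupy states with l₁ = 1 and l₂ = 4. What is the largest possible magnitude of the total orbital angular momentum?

|L_tot|_max = √30 ℏ ≈ 5.477ℏ

L runs from |1 − 4| = 3 to 1 + 4 = 5.
So L can be 3, 4, 5.
The largest magnitude corresponds to L = 5: |L_tot| = ℏ√(5·6) = √30 ℏ.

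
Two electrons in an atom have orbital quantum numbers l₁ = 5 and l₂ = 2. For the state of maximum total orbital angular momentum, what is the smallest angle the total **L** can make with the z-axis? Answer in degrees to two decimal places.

By the triangle rule, |l₁ − l₂| ≤ L ≤ l₁ + l₂.
So L can be 3, 4, 5, 6, 7.
The maximum is L = 7, with |L_tot| = ℏ√(7·8) = 2√14 ℏ.
The minimum angle with z is arccos(7/√56) ≈ 20.70°.

θ_min ≈ 20.70°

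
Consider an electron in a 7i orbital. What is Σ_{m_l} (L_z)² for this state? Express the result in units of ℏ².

For 7i, l = 6.
m_l runs from −6 to 6, i.e. {-6, -5, -4, -3, -2, -1, 0, 1, 2, 3, 4, 5, 6}.
Summing m² from −6 to 6: Σ m_l² = 182.

Σ(L_z)² = 182 ℏ²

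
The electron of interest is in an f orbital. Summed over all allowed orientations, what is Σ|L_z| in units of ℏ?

The letter f corresponds to l = 3.
m_l ∈ {-3, -2, -1, 0, 1, 2, 3}.
Σ|m_l| = 2·3(3+1)/2 = 12.

Σ|L_z| = 12 ℏ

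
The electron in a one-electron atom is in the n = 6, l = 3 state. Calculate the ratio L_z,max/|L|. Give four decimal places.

|L| = 2√3 ℏ ≈ 3.4641ℏ, while L_z,max = lℏ = 3ℏ.
L_z,max/|L| = 3/√12 = 0.8660.

L_z,max/|L| = 0.8660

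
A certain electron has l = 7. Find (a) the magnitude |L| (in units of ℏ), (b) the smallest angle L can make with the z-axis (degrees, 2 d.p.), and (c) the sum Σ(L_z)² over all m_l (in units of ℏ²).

|L| = 2√14 ℏ ≈ 7.483ℏ; θ_min ≈ 20.70°; Σ(L_z)² = 280 ℏ²

|L| = ℏ√(7·8) = 2√14 ℏ ≈ 7.483ℏ.
cos θ_min = 7/√56, so θ_min ≈ 20.70°.
Σ m_l² = 280, so Σ(L_z)² = 280 ℏ².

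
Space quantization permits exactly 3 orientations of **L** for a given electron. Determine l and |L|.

Since there are 2l+1 = 3 values of m_l, l = 1.
|L| = ℏ√(l(l+1)) = ℏ√(1·2) = √2 ℏ.

l = 1, |L| = √2 ℏ ≈ 1.414ℏ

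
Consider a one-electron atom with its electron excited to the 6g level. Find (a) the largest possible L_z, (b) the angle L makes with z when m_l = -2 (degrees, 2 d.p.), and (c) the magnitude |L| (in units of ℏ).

The 6g level has l = 4.
L_z,max = lℏ = 4ℏ.
For m_l = -2: cos θ = -2/√20, θ ≈ 116.57°.
|L| = ℏ√(4·5) = 2√5 ℏ ≈ 4.472ℏ.

L_z,max = 4ℏ; θ(m_l=-2) ≈ 116.57°; |L| = 2√5 ℏ ≈ 4.472ℏ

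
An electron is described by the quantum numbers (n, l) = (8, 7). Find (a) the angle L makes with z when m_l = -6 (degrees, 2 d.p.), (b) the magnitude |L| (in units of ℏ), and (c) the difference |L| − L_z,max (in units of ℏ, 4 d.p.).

θ(m_l=-6) ≈ 143.30°; |L| = 2√14 ℏ ≈ 7.483ℏ; |L|−L_z,max ≈ 0.4833ℏ

For m_l = -6: cos θ = -6/√56, θ ≈ 143.30°.
|L| = ℏ√(7·8) = 2√14 ℏ ≈ 7.483ℏ.
|L| − L_z,max = (2√14 − 7)ℏ ≈ 0.4833ℏ.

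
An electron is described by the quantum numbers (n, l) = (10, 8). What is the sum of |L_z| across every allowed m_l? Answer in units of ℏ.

Σ|L_z| = 72 ℏ

m_l ∈ {-8, -7, -6, -5, -4, -3, -2, -1, 0, 1, 2, 3, 4, 5, 6, 7, 8}.
Σ|m_l| = l(l+1) = 72.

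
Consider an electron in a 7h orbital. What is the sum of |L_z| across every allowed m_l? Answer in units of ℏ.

Σ|L_z| = 30 ℏ

The 7h subshell has l = 5.
m_l ∈ {-5, -4, -3, -2, -1, 0, 1, 2, 3, 4, 5}.
Σ|m_l| = 2·5(5+1)/2 = 30.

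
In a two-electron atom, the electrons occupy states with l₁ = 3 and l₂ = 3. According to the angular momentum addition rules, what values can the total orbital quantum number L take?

L runs from |3 − 3| = 0 to 3 + 3 = 6.
L ∈ {0, 1, 2, 3, 4, 5, 6}.

L = 0, 1, 2, 3, 4, 5, 6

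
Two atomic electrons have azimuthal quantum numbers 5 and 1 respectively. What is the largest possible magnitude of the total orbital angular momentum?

|L_tot|_max = √42 ℏ ≈ 6.481ℏ

Angular momentum addition gives L = |l₁ − l₂|, …, l₁ + l₂.
L ∈ {4, 5, 6}.
The largest magnitude corresponds to L = 6: |L_tot| = ℏ√(6·7) = √42 ℏ.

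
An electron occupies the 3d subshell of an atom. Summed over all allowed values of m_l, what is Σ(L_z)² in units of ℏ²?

3d means n = 3, l = 2.
m_l runs from −2 to 2, i.e. {-2, -1, 0, 1, 2}.
Σ m_l² = l(l+1)(2l+1)/3 = 2·3·5/3 = 10.

Σ(L_z)² = 10 ℏ²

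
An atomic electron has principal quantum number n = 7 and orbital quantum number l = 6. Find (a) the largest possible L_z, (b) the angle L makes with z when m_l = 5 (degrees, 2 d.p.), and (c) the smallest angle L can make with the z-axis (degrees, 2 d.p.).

L_z,max = lℏ = 6ℏ.
For m_l = 5: cos θ = 5/√42, θ ≈ 39.51°.
cos θ_min = 6/√42, so θ_min ≈ 22.21°.

L_z,max = 6ℏ; θ(m_l=5) ≈ 39.51°; θ_min ≈ 22.21°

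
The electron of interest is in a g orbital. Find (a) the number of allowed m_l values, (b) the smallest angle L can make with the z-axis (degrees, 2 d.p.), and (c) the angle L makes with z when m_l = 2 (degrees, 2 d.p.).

G corresponds to l = 4.
There are 2l+1 = 9 values of m_l.
cos θ_min = 4/√20, so θ_min ≈ 26.57°.
For m_l = 2: cos θ = 2/√20, θ ≈ 63.43°.

9 values; θ_min ≈ 26.57°; θ(m_l=2) ≈ 63.43°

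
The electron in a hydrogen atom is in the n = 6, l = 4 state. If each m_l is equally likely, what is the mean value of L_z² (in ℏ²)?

⟨L_z²⟩ = 6.667 ℏ²

m_l ∈ {-4, -3, -2, -1, 0, 1, 2, 3, 4}.
⟨L_z²⟩ = ℏ²·l(l+1)/3 = 6.667ℏ².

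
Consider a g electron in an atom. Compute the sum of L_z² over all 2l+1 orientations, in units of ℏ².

Σ(L_z)² = 60 ℏ²

For a g orbital, l = 4.
m_l ∈ {-4, -3, -2, -1, 0, 1, 2, 3, 4}.
Summing m² from −4 to 4: Σ m_l² = 60.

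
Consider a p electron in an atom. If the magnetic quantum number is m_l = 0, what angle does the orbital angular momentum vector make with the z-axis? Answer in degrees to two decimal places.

The letter p corresponds to l = 1.
|L|² = l(l+1)ℏ² = 2ℏ², so |L| = √2 ℏ.
L_z = m_l ℏ = 0ℏ.
cos θ = L_z/|L| = 0/√2, so θ ≈ 90.00°.

θ ≈ 90.00°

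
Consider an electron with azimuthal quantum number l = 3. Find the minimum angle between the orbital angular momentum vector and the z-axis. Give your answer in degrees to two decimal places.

|L| = √(l(l+1)) ℏ = 2√3 ℏ.
The smallest angle corresponds to the largest L_z, i.e. m_l = l = 3, giving L_z = 3ℏ.
cos θ_min = 3/√12, so θ_min ≈ 30.00°.

θ_min ≈ 30.00°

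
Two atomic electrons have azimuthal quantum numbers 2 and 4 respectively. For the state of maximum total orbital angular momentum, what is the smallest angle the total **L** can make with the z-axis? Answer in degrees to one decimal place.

θ_min ≈ 22.2°

L runs from |2 − 4| = 2 to 2 + 4 = 6.
So L can be 2, 3, 4, 5, 6.
The maximum is L = 6, with |L_tot| = ℏ√(6·7) = √42 ℏ.
The minimum angle with z is arccos(6/√42) ≈ 22.2°.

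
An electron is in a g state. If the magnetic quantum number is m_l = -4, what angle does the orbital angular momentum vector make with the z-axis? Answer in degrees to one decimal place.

θ ≈ 153.4°

For a g orbital, l = 4.
|L| = √(l(l+1)) ℏ = 2√5 ℏ.
L_z = m_l ℏ = −4ℏ.
cos θ = L_z/|L| = -4/√20, so θ ≈ 153.4°.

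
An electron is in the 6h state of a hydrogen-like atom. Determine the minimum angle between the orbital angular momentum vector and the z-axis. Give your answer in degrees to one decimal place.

θ_min ≈ 24.1°

For 6h, l = 5.
|L| = √(l(l+1)) ℏ = √30 ℏ.
The smallest angle corresponds to the largest L_z, i.e. m_l = l = 5, giving L_z = 5ℏ.
cos θ_min = 5/√30, so θ_min ≈ 24.1°.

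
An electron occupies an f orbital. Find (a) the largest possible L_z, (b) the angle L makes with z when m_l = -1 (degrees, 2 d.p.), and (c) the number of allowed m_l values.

The letter f corresponds to l = 3.
L_z,max = lℏ = 3ℏ.
For m_l = -1: cos θ = -1/√12, θ ≈ 106.78°.
There are 2l+1 = 7 values of m_l.

L_z,max = 3ℏ; θ(m_l=-1) ≈ 106.78°; 7 values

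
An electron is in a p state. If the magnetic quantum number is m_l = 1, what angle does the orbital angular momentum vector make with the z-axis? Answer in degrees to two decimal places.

A p state has l = 1.
|L| = ℏ√(l(l+1)) = √2 ℏ.
L_z = m_l ℏ = 1ℏ.
cos θ = L_z/|L| = 1/√2, so θ ≈ 45.00°.

θ ≈ 45.00°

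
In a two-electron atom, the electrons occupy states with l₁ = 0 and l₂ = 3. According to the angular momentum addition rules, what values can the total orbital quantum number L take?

L = 3

The total orbital quantum number L ranges from |l₁ − l₂| to l₁ + l₂ in integer steps.
So L can be 3.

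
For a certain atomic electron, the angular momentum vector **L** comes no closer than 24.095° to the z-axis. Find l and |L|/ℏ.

l = 5, |L| = √30 ℏ ≈ 5.477ℏ

At minimum angle, m_l = l, so cos θ = l/√(l(l+1)); cos²θ = l/(l+1) = 0.8333.
Thus l = 0.8333/(1 − 0.8333) ≈ 5.
Then |L| = ℏ√(5·6) = √30 ℏ.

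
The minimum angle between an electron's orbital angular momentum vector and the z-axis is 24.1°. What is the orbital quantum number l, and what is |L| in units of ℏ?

cos θ_min = l/√(l(l+1)) = √(l/(l+1)), so l/(l+1) = cos²(24.1°) = 0.8333.
Thus l = 0.8333/(1 − 0.8333) ≈ 5.
Then |L| = ℏ√(5·6) = √30 ℏ.

l = 5, |L| = √30 ℏ ≈ 5.477ℏ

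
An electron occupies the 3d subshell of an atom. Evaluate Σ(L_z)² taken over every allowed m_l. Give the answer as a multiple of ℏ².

3d means n = 3, l = 2.
m_l ∈ {-2, -1, 0, 1, 2}.
Σ m_l² = 2·(1 + 4) = 10.

Σ(L_z)² = 10 ℏ²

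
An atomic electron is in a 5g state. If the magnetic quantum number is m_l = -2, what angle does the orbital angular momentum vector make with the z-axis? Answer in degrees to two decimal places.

θ ≈ 116.57°

For 5g, l = 4.
|L| = ℏ√(l(l+1)) = 2√5 ℏ.
L_z = m_l ℏ = −2ℏ.
cos θ = L_z/|L| = -2/√20, so θ ≈ 116.57°.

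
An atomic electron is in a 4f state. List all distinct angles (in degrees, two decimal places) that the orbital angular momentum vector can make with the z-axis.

θ ∈ {30.00°, 54.74°, 73.22°, 90.00°, 106.78°, 125.26°, 150.00°}

4f means n = 4, l = 3.
|L| = ℏ√(l(l+1)) = 2√3 ℏ.
cos θ = m_l/√12 for each m_l ∈ {-3, -2, -1, 0, 1, 2, 3}.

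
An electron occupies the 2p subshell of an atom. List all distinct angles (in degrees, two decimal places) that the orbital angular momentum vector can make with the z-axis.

For 2p, l = 1.
|L| = √(l(l+1)) ℏ = √2 ℏ.
cos θ = m_l/√2 for each m_l ∈ {-1, 0, 1}.

θ ∈ {45.00°, 90.00°, 135.00°}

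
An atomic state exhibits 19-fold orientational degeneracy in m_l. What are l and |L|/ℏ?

19 = 2l + 1, so l = (19−1)/2 = 9.
Then |L| = √(l(l+1)) ℏ = 3√10 ℏ.

l = 9, |L| = 3√10 ℏ ≈ 9.487ℏ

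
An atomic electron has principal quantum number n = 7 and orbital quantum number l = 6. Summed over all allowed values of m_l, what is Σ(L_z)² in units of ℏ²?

Σ(L_z)² = 182 ℏ²

m_l runs from −6 to 6, i.e. {-6, -5, -4, -3, -2, -1, 0, 1, 2, 3, 4, 5, 6}.
Summing m² from −6 to 6: Σ m_l² = 182.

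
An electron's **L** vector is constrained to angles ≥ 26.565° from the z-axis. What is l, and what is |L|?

At minimum angle, m_l = l, so cos θ = l/√(l(l+1)); cos²θ = l/(l+1) = 0.8000.
l = cos²θ/sin²θ ≈ 4.
Then |L| = ℏ√(4·5) = 2√5 ℏ.

l = 4, |L| = 2√5 ℏ ≈ 4.472ℏ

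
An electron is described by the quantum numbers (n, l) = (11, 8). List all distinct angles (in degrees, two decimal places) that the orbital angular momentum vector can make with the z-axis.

θ ∈ {19.47°, 34.42°, 45.00°, 53.90°, 61.87°, 69.30°, 76.37°, 83.23°, 90.00°, 96.77°, 103.63°, 110.70°, 118.13°, 126.10°, 135.00°, 145.58°, 160.53°}

|L| = ℏ√(l(l+1)) = 6√2 ℏ.
cos θ = m_l/√72 for each m_l ∈ {-8, -7, -6, -5, -4, -3, -2, -1, 0, 1, 2, 3, 4, 5, 6, 7, 8}.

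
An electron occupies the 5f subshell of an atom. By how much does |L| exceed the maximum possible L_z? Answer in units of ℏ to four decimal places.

|L| − L_z,max ≈ 0.4641ℏ

5f means n = 5, l = 3.
|L| = 2√3 ℏ ≈ 3.4641ℏ, while L_z,max = lℏ = 3ℏ.
The difference is (2√3 − 3)ℏ ≈ 0.4641ℏ.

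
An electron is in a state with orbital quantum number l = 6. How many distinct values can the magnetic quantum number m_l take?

13

The number of m_l values is 2l + 1 = 2·6 + 1 = 13.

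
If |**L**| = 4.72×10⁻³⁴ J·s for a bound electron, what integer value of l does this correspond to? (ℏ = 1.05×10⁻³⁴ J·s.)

l = 4

|L|/ℏ = (4.72×10⁻³⁴)/(1.05×10⁻³⁴) ≈ 4.495.
(|L|/ℏ)² = l(l+1) ≈ 20.21 ⇒ l = 4.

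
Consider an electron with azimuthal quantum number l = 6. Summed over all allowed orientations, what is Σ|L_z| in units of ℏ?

The allowed m_l values are -6, -5, -4, -3, -2, -1, 0, 1, 2, 3, 4, 5, 6.
Σ|m_l| = 2(1+2+…+6) = 42.

Σ|L_z| = 42 ℏ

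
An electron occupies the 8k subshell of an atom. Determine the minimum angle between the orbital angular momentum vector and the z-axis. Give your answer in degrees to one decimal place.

The 8k subshell has l = 7.
|L|² = l(l+1)ℏ² = 56ℏ², so |L| = 2√14 ℏ.
The smallest angle corresponds to the largest L_z, i.e. m_l = l = 7, giving L_z = 7ℏ.
cos θ_min = 7/√56, so θ_min ≈ 20.7°.

θ_min ≈ 20.7°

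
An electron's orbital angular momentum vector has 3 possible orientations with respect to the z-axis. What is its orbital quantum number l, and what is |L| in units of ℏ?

l = 1, |L| = √2 ℏ ≈ 1.414ℏ

Since there are 2l+1 = 3 values of m_l, l = 1.
Then |L| = √(l(l+1)) ℏ = √2 ℏ.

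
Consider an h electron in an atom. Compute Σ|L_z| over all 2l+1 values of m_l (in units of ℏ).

Σ|L_z| = 30 ℏ

For an h orbital, l = 5.
m_l runs from −5 to 5, i.e. {-5, -4, -3, -2, -1, 0, 1, 2, 3, 4, 5}.
Σ|m_l| = 2·5(5+1)/2 = 30.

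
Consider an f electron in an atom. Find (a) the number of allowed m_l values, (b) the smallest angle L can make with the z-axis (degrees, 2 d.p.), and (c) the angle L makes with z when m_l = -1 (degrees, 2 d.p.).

An f state has l = 3.
There are 2l+1 = 7 values of m_l.
cos θ_min = 3/√12, so θ_min ≈ 30.00°.
For m_l = -1: cos θ = -1/√12, θ ≈ 106.78°.

7 values; θ_min ≈ 30.00°; θ(m_l=-1) ≈ 106.78°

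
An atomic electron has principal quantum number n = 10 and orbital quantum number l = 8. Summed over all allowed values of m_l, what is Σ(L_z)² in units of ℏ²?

Σ(L_z)² = 408 ℏ²

m_l ∈ {-8, -7, -6, -5, -4, -3, -2, -1, 0, 1, 2, 3, 4, 5, 6, 7, 8}.
Σ m_l² = l(l+1)(2l+1)/3 = 8·9·17/3 = 408.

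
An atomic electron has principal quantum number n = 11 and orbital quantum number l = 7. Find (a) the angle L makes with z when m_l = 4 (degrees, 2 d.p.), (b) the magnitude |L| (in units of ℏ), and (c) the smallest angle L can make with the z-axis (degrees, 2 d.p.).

θ(m_l=4) ≈ 57.69°; |L| = 2√14 ℏ ≈ 7.483ℏ; θ_min ≈ 20.70°

For m_l = 4: cos θ = 4/√56, θ ≈ 57.69°.
|L| = ℏ√(7·8) = 2√14 ℏ ≈ 7.483ℏ.
cos θ_min = 7/√56, so θ_min ≈ 20.70°.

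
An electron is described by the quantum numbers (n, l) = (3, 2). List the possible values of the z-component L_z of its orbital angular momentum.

L_z = m_l ℏ with m_l ranging from −l to +l in integer steps.
For l = 2: m_l ∈ {-2, -1, 0, 1, 2}.

L_z ∈ {−2ℏ, −ℏ, 0, ℏ, 2ℏ}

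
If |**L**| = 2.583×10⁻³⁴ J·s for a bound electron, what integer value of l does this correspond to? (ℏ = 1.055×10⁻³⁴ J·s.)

Dividing by ℏ: |L|/ℏ ≈ 2.448.
l(l+1) ≈ 2.448² ≈ 5.99, so l = 2.

l = 2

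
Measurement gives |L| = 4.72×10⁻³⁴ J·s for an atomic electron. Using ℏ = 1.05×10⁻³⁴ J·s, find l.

In units of ℏ, |L| ≈ 4.495.
Set l(l+1) = 20.21; the integer solution is l = 4.

l = 4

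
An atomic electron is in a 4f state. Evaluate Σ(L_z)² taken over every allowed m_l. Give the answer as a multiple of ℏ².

The 4f subshell has l = 3.
The allowed m_l values are -3, -2, -1, 0, 1, 2, 3.
Summing m² from −3 to 3: Σ m_l² = 28.

Σ(L_z)² = 28 ℏ²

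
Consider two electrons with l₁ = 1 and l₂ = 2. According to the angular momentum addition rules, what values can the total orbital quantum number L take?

The total orbital quantum number L ranges from |l₁ − l₂| to l₁ + l₂ in integer steps.
L ∈ {1, 2, 3}.

L = 1, 2, 3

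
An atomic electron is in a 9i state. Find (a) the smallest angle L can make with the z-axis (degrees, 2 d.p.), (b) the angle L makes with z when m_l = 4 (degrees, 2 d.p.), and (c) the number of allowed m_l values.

The 9i subshell has l = 6.
cos θ_min = 6/√42, so θ_min ≈ 22.21°.
For m_l = 4: cos θ = 4/√42, θ ≈ 51.89°.
There are 2l+1 = 13 values of m_l.

θ_min ≈ 22.21°; θ(m_l=4) ≈ 51.89°; 13 values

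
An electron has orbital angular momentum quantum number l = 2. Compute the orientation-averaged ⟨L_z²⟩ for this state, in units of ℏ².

⟨L_z²⟩ = 2 ℏ²

The allowed m_l values are -2, -1, 0, 1, 2.
⟨L_z²⟩ = ℏ²·(Σ m_l²)/(2l+1) = ℏ²·10/5 = 2ℏ².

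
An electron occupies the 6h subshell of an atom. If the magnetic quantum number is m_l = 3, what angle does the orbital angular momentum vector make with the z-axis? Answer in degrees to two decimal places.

θ ≈ 56.79°

The 6h subshell has l = 5.
|L|² = l(l+1)ℏ² = 30ℏ², so |L| = √30 ℏ.
L_z = m_l ℏ = 3ℏ.
cos θ = L_z/|L| = 3/√30, so θ ≈ 56.79°.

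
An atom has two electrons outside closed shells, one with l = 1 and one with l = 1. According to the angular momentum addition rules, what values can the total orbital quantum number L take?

Angular momentum addition gives L = |l₁ − l₂|, …, l₁ + l₂.
So L can be 0, 1, 2.

L = 0, 1, 2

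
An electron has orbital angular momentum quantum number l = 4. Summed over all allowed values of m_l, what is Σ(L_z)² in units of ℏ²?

Σ(L_z)² = 60 ℏ²

m_l runs from −4 to 4, i.e. {-4, -3, -2, -1, 0, 1, 2, 3, 4}.
Σ m_l² = l(l+1)(2l+1)/3 = 4·5·9/3 = 60.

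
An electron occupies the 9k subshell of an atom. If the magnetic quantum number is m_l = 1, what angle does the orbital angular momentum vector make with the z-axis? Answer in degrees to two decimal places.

9k means n = 9, l = 7.
|L| = √(l(l+1)) ℏ = 2√14 ℏ.
L_z = m_l ℏ = 1ℏ.
cos θ = L_z/|L| = 1/√56, so θ ≈ 82.32°.

θ ≈ 82.32°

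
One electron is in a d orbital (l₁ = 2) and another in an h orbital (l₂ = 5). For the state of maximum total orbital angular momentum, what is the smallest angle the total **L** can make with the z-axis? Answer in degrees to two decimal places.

θ_min ≈ 20.70°

The total orbital quantum number L ranges from |l₁ − l₂| to l₁ + l₂ in integer steps.
L ∈ {3, 4, 5, 6, 7}.
The maximum is L = 7, with |L_tot| = ℏ√(7·8) = 2√14 ℏ.
The minimum angle with z is arccos(7/√56) ≈ 20.70°.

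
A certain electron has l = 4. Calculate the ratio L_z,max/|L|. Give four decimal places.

|L| = 2√5 ℏ ≈ 4.4721ℏ, while L_z,max = lℏ = 4ℏ.
L_z,max/|L| = 4/√20 = 0.8944.

L_z,max/|L| = 0.8944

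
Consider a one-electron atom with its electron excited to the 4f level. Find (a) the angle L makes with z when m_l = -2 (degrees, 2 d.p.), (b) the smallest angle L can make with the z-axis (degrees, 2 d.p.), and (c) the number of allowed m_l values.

θ(m_l=-2) ≈ 125.26°; θ_min ≈ 30.00°; 7 values

The 4f level has l = 3.
For m_l = -2: cos θ = -2/√12, θ ≈ 125.26°.
cos θ_min = 3/√12, so θ_min ≈ 30.00°.
There are 2l+1 = 7 values of m_l.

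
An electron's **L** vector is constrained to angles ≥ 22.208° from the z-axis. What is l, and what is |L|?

l = 6, |L| = √42 ℏ ≈ 6.481ℏ

cos²θ_min = l/(l+1) = 0.8571.
Thus l = 0.8571/(1 − 0.8571) ≈ 6.
Then |L| = ℏ√(6·7) = √42 ℏ.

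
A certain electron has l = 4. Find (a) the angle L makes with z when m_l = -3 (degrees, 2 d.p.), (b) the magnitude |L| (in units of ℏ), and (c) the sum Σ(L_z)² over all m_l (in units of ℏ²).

θ(m_l=-3) ≈ 132.13°; |L| = 2√5 ℏ ≈ 4.472ℏ; Σ(L_z)² = 60 ℏ²

For m_l = -3: cos θ = -3/√20, θ ≈ 132.13°.
|L| = ℏ√(4·5) = 2√5 ℏ ≈ 4.472ℏ.
Σ m_l² = 60, so Σ(L_z)² = 60 ℏ².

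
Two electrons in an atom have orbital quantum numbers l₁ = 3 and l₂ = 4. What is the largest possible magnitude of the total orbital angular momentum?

L runs from |3 − 4| = 1 to 3 + 4 = 7.
L ∈ {1, 2, 3, 4, 5, 6, 7}.
The largest magnitude corresponds to L = 7: |L_tot| = ℏ√(7·8) = 2√14 ℏ.

|L_tot|_max = 2√14 ℏ ≈ 7.483ℏ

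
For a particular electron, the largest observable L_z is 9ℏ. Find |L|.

Since max m_l = l, l = 9.
|L| = ℏ√(l(l+1)) = 3√10 ℏ.

|L| = 3√10 ℏ ≈ 9.487ℏ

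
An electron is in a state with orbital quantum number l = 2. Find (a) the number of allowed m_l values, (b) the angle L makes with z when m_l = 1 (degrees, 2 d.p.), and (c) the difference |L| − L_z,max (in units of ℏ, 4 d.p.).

There are 2l+1 = 5 values of m_l.
For m_l = 1: cos θ = 1/√6, θ ≈ 65.91°.
|L| − L_z,max = (√6 − 2)ℏ ≈ 0.4495ℏ.

5 values; θ(m_l=1) ≈ 65.91°; |L|−L_z,max ≈ 0.4495ℏ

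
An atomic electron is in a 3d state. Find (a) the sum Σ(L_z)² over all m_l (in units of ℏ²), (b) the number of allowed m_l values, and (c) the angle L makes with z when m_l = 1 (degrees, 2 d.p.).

Σ(L_z)² = 10 ℏ²; 5 values; θ(m_l=1) ≈ 65.91°

3d means n = 3, l = 2.
Σ m_l² = 10, so Σ(L_z)² = 10 ℏ².
There are 2l+1 = 5 values of m_l.
For m_l = 1: cos θ = 1/√6, θ ≈ 65.91°.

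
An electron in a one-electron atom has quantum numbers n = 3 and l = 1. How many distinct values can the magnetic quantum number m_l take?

The number of m_l values is 2l + 1 = 2·1 + 1 = 3.

3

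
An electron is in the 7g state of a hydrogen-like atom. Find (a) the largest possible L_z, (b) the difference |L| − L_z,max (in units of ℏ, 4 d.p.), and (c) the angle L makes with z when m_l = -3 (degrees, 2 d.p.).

L_z,max = 4ℏ; |L|−L_z,max ≈ 0.4721ℏ; θ(m_l=-3) ≈ 132.13°

For 7g, l = 4.
L_z,max = lℏ = 4ℏ.
|L| − L_z,max = (2√5 − 4)ℏ ≈ 0.4721ℏ.
For m_l = -3: cos θ = -3/√20, θ ≈ 132.13°.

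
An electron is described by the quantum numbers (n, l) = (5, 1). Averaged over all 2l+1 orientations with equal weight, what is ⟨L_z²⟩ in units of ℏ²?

The allowed m_l values are -1, 0, 1.
⟨L_z²⟩ = ℏ²·l(l+1)/3 = 0.6667ℏ².

⟨L_z²⟩ = 0.6667 ℏ²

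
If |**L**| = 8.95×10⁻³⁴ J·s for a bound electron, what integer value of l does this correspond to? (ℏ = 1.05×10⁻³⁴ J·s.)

l = 8

Dividing by ℏ: |L|/ℏ ≈ 8.524.
(|L|/ℏ)² = l(l+1) ≈ 72.66 ⇒ l = 8.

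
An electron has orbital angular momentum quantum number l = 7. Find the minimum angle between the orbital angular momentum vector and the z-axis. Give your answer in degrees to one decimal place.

|L| = ℏ√(l(l+1)) = 2√14 ℏ.
The smallest angle corresponds to the largest L_z, i.e. m_l = l = 7, giving L_z = 7ℏ.
cos θ_min = 7/√56, so θ_min ≈ 20.7°.

θ_min ≈ 20.7°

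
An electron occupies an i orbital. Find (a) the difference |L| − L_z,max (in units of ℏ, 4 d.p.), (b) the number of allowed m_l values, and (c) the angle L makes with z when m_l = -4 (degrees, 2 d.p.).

An i state has l = 6.
|L| − L_z,max = (√42 − 6)ℏ ≈ 0.4807ℏ.
There are 2l+1 = 13 values of m_l.
For m_l = -4: cos θ = -4/√42, θ ≈ 128.11°.

|L|−L_z,max ≈ 0.4807ℏ; 13 values; θ(m_l=-4) ≈ 128.11°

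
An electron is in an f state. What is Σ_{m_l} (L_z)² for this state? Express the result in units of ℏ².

Σ(L_z)² = 28 ℏ²

The letter f corresponds to l = 3.
m_l ∈ {-3, -2, -1, 0, 1, 2, 3}.
Summing m² from −3 to 3: Σ m_l² = 28.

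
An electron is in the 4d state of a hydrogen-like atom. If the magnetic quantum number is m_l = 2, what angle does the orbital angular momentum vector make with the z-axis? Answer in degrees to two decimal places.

θ ≈ 35.26°

For 4d, l = 2.
|L| = √(l(l+1)) ℏ = √6 ℏ.
L_z = m_l ℏ = 2ℏ.
cos θ = L_z/|L| = 2/√6, so θ ≈ 35.26°.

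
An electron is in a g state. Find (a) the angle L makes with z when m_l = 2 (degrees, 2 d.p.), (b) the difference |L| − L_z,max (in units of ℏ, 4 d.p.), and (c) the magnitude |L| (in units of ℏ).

θ(m_l=2) ≈ 63.43°; |L|−L_z,max ≈ 0.4721ℏ; |L| = 2√5 ℏ ≈ 4.472ℏ

For a g orbital, l = 4.
For m_l = 2: cos θ = 2/√20, θ ≈ 63.43°.
|L| − L_z,max = (2√5 − 4)ℏ ≈ 0.4721ℏ.
|L| = ℏ√(4·5) = 2√5 ℏ ≈ 4.472ℏ.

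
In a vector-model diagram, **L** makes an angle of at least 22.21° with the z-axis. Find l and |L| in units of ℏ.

cos θ_min = l/√(l(l+1)) = √(l/(l+1)), so l/(l+1) = cos²(22.21°) = 0.8571.
Solving: l = 6.
Then |L| = ℏ√(6·7) = √42 ℏ.

l = 6, |L| = √42 ℏ ≈ 6.481ℏ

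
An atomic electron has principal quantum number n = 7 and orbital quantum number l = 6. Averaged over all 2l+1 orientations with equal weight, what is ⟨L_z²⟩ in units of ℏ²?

⟨L_z²⟩ = 14 ℏ²

m_l runs from −6 to 6, i.e. {-6, -5, -4, -3, -2, -1, 0, 1, 2, 3, 4, 5, 6}.
⟨L_z²⟩ = ℏ²·l(l+1)/3 = 14ℏ².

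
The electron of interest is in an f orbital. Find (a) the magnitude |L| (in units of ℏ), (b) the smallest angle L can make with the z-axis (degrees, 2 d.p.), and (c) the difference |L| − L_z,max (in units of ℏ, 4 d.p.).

F corresponds to l = 3.
|L| = ℏ√(3·4) = 2√3 ℏ ≈ 3.464ℏ.
cos θ_min = 3/√12, so θ_min ≈ 30.00°.
|L| − L_z,max = (2√3 − 3)ℏ ≈ 0.4641ℏ.

|L| = 2√3 ℏ ≈ 3.464ℏ; θ_min ≈ 30.00°; |L|−L_z,max ≈ 0.4641ℏ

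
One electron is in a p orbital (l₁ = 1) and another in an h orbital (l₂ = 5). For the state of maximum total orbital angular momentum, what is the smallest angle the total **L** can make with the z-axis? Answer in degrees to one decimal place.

The total orbital quantum number L ranges from |l₁ − l₂| to l₁ + l₂ in integer steps.
Allowed values: L = 4, 5, 6.
The maximum is L = 6, with |L_tot| = ℏ√(6·7) = √42 ℏ.
The minimum angle with z is arccos(6/√42) ≈ 22.2°.

θ_min ≈ 22.2°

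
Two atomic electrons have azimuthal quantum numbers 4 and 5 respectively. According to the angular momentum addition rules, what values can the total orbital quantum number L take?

L = 1, 2, 3, 4, 5, 6, 7, 8, 9

By the triangle rule, |l₁ − l₂| ≤ L ≤ l₁ + l₂.
Allowed values: L = 1, 2, 3, 4, 5, 6, 7, 8, 9.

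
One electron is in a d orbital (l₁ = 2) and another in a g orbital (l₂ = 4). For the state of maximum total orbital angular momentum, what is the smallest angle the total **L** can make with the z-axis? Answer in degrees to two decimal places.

The total orbital quantum number L ranges from |l₁ − l₂| to l₁ + l₂ in integer steps.
L ∈ {2, 3, 4, 5, 6}.
The maximum is L = 6, with |L_tot| = ℏ√(6·7) = √42 ℏ.
The minimum angle with z is arccos(6/√42) ≈ 22.21°.

θ_min ≈ 22.21°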